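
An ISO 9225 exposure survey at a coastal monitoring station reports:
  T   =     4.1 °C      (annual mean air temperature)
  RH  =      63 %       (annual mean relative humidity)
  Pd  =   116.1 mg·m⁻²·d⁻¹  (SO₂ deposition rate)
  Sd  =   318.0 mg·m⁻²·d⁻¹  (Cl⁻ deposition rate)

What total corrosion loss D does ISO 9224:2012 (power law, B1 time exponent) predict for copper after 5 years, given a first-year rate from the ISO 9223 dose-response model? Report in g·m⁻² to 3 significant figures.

D(5) = 24.4 g·m⁻²

copper: temperature factor f = +0.126·(-5.9) = -0.7434
  sulphur-dioxide contribution → 0.3569 μm/a
  chloride contribution → 0.5736 μm/a
  total first-year rate 0.9305 μm/a
Power-law: D(5) = r_corr · 5^0.667
  D(5) = 0.9305 × 5^0.667 = 0.9305 × 2.926 = 2.722 μm
  Mass loss = 2.722 μm × 8.96 g/cm³ = 24.39 g·m⁻²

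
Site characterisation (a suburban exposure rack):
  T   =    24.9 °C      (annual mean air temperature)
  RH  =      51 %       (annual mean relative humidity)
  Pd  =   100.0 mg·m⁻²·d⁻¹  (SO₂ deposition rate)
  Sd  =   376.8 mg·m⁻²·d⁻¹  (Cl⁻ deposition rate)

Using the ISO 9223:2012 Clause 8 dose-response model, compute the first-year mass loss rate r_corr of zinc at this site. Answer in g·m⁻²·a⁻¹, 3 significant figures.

r_corr = 48.4 g·m⁻²·a⁻¹

zinc: temperature factor f = -0.071·(14.9) = -1.0579
  Pd branch = 0.0129·Pd^0.44·e^(0.046·RH+f) = 0.3548 μm/a
  Sd branch = 0.0175·Sd^0.57·e^(0.008·RH+0.085·T) = 6.424 μm/a
  r_corr = 0.3548 + 6.424 = 6.779 μm/a
Convert to mass loss: 6.779 μm/a × 7.14 g/cm³ = 48.4 g·m⁻²·a⁻¹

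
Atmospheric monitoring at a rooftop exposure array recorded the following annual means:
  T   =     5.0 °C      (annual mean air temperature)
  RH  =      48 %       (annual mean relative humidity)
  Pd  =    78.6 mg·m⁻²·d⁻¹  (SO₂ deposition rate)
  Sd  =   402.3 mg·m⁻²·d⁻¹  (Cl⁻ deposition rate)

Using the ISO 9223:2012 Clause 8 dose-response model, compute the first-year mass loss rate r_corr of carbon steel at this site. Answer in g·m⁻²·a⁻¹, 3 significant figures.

carbon steel: T≤10 °C ⇒ hinge +0.150·(5.0−10) = -0.7500
  SO₂ term: 1.77·78.6^0.52·exp(0.02·48-0.7500) = 21.12
  Sd branch = 0.102·Sd^0.62·e^(0.033·RH+0.04·T) = 25.02 μm/a
  r_corr = 21.12 + 25.02 = 46.14 μm/a
Convert to mass loss: 46.14 μm/a × 7.85 g/cm³ = 362.2 g·m⁻²·a⁻¹

r_corr = 362 g·m⁻²·a⁻¹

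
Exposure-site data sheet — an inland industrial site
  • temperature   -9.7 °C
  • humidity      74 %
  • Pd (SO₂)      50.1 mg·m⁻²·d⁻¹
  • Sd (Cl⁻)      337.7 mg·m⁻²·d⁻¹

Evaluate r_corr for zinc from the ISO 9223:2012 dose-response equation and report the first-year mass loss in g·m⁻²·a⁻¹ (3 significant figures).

r_corr = 10.1 g·m⁻²·a⁻¹

zinc: temperature factor f = +0.038·(-19.7) = -0.7486
  Pd branch = 0.0129·Pd^0.44·e^(0.046·RH+f) = 1.027 μm/a
  Sd branch = 0.0175·Sd^0.57·e^(0.008·RH+0.085·T) = 0.3831 μm/a
  r_corr = 1.027 + 0.3831 = 1.411 μm/a
Convert to mass loss: 1.411 μm/a × 7.14 g/cm³ = 10.07 g·m⁻²·a⁻¹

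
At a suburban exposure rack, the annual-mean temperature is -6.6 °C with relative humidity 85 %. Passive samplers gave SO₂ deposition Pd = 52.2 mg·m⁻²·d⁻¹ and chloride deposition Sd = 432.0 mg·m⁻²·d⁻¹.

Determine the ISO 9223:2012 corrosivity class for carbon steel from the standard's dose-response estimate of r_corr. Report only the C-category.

carbon steel: T≤10 °C ⇒ hinge +0.150·(-6.6−10) = -2.4900
  sulphur-dioxide contribution → 6.282 μm/a
  chloride contribution → 55.74 μm/a
  ⇒ r_corr(carbon steel) = 62.02 μm/a
62 μm/a falls in (50, 80] for carbon steel → category C4

C4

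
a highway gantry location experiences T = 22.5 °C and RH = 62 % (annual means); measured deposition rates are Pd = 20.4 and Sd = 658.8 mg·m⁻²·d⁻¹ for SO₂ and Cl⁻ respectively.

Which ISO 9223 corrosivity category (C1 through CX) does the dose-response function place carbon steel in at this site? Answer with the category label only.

carbon steel: f(T) = -0.054·(T−10) [T>10 °C] = -0.6750
  sulphur-dioxide contribution → 14.94 μm/a
  chloride contribution → 108.6 μm/a
  ⇒ r_corr(carbon steel) = 123.5 μm/a
ISO 9223 Table 2 (carbon steel): 80 < 123 ≤ 200 μm/a ⇒ C5

C5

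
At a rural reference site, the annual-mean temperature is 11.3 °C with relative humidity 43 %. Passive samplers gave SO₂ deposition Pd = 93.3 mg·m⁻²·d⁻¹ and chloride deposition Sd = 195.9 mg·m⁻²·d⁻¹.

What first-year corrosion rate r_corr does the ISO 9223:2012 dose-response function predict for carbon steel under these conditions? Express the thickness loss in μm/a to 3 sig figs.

carbon steel: T>10 °C ⇒ hinge -0.054·(11.3−10) = -0.0702
  SO₂ term: 1.77·93.3^0.52·exp(0.02·43-0.0702) = 41.24
  Cl⁻ term: 0.102·195.9^0.62·exp(0.033·43+0.04·11.3) = 17.47
  r_corr = 41.24 + 17.47 = 58.71 μm/a

r_corr = 58.7 μm/a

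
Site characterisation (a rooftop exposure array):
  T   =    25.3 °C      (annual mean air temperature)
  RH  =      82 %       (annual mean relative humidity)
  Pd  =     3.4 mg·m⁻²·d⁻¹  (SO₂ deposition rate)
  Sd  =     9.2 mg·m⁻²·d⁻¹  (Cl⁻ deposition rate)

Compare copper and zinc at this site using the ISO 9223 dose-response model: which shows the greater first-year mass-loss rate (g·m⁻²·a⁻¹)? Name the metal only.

copper: f(T) = -0.080·(T−10) [T>10 °C] = -1.2240
  SO₂ term: 0.0053·3.4^0.26·exp(0.059·82-1.2240) = 0.2704
  Cl⁻ term: 0.01025·9.2^0.27·exp(0.036·82+0.049·25.3) = 1.234
  sum: 0.2704 + 1.234 → r_corr = 1.505 μm/a
  mass loss = 1.505 μm/a × 8.96 g/cm³ = 13.48 g·m⁻²·a⁻¹
zinc: T>10 °C ⇒ hinge -0.071·(25.3−10) = -1.0863
  SO₂ term: 0.0129·3.4^0.44·exp(0.046·82-1.0863) = 0.3242
  Sd branch = 0.0175·Sd^0.57·e^(0.008·RH+0.085·T) = 1.026 μm/a
  sum: 0.3242 + 1.026 → r_corr = 1.35 μm/a
  mass loss = 1.35 μm/a × 7.14 g/cm³ = 9.642 g·m⁻²·a⁻¹
Ordering by g·m⁻²·a⁻¹: copper (13.5) > zinc (9.64)

copper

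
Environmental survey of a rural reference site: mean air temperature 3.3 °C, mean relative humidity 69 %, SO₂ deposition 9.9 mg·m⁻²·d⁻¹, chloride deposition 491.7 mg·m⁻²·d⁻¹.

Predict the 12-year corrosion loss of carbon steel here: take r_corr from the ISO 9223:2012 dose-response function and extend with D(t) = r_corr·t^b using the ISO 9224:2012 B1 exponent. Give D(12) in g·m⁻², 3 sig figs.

D(12) = 1.77e+03 g·m⁻²

carbon steel: f(T) = +0.150·(T−10) [T≤10 °C] = -1.0050
  Pd branch = 1.77·Pd^0.52·e^(0.02·RH+f) = 8.483 μm/a
  Sd branch = 0.102·Sd^0.62·e^(0.033·RH+0.04·T) = 52.93 μm/a
  sum: 8.483 + 52.93 → r_corr = 61.41 μm/a
Power-law: D(12) = r_corr · 12^0.523
  D(12) = 61.41 × 12^0.523 = 61.41 × 3.668 = 225.2 μm
  Mass loss = 225.2 μm × 7.85 g/cm³ = 1768 g·m⁻²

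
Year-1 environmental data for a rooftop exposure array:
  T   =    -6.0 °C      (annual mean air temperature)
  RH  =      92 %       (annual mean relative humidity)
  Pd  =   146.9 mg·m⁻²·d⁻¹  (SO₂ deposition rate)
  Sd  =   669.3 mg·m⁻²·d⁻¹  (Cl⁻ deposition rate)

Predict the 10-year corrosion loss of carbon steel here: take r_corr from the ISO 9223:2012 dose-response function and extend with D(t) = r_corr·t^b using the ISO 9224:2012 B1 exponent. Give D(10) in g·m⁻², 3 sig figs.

carbon steel: T≤10 °C ⇒ hinge +0.150·(-6.0−10) = -2.4000
  sulphur-dioxide contribution → 13.54 μm/a
  chloride contribution → 94.36 μm/a
  ⇒ r_corr(carbon steel) = 107.9 μm/a
Long-term exponent b (ISO 9224 Table 2, B1) = 0.523
  D(10) = 107.9 × 10^0.523 = 107.9 × 3.334 = 359.8 μm
  Mass loss = 359.8 μm × 7.85 g/cm³ = 2824 g·m⁻²

D(10) = 2.82e+03 g·m⁻²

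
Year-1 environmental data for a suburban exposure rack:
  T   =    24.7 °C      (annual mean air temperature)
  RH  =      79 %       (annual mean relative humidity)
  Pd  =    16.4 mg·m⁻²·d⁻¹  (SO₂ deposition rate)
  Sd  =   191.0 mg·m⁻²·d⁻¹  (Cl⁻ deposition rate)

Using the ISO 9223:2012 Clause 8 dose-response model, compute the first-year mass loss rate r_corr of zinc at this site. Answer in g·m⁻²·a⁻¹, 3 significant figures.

zinc: T>10 °C ⇒ hinge -0.071·(24.7−10) = -1.0437
  Pd branch = 0.0129·Pd^0.44·e^(0.046·RH+f) = 0.5889 μm/a
  Sd branch = 0.0175·Sd^0.57·e^(0.008·RH+0.085·T) = 5.364 μm/a
  r_corr = 0.5889 + 5.364 = 5.953 μm/a
Convert to mass loss: 5.953 μm/a × 7.14 g/cm³ = 42.51 g·m⁻²·a⁻¹

r_corr = 42.5 g·m⁻²·a⁻¹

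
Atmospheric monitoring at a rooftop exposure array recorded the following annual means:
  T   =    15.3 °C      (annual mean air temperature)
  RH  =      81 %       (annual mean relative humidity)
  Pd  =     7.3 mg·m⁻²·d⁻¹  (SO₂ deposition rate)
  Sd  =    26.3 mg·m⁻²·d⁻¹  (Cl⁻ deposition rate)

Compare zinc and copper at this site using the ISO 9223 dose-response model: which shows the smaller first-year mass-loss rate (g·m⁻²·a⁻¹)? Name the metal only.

zinc

zinc: temperature factor f = -0.071·(5.3) = -0.3763
  SO₂ term: 0.0129·7.3^0.44·exp(0.046·81-0.3763) = 0.8815
  Cl⁻ term: 0.0175·26.3^0.57·exp(0.008·81+0.085·15.3) = 0.7918
  r_corr = 0.8815 + 0.7918 = 1.673 μm/a
  mass loss = 1.673 μm/a × 7.14 g/cm³ = 11.95 g·m⁻²·a⁻¹
copper: temperature factor f = -0.080·(5.3) = -0.4240
  Pd branch = 0.0053·Pd^0.26·e^(0.059·RH+f) = 0.692 μm/a
  Sd branch = 0.01025·Sd^0.27·e^(0.036·RH+0.049·T) = 0.9685 μm/a
  r_corr = 0.692 + 0.9685 = 1.66 μm/a
  mass loss = 1.66 μm/a × 8.96 g/cm³ = 14.88 g·m⁻²·a⁻¹
Ordering by g·m⁻²·a⁻¹: copper (14.9) > zinc (11.9)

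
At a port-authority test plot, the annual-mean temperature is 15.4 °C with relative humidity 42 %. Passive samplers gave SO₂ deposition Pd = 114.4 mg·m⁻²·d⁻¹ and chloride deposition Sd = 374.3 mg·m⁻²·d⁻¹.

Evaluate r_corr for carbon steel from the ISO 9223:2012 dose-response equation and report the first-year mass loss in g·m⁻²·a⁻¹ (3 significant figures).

r_corr = 516 g·m⁻²·a⁻¹

carbon steel: f(T) = -0.054·(T−10) [T>10 °C] = -0.2916
  SO₂ term: 1.77·114.4^0.52·exp(0.02·42-0.2916) = 36.02
  Cl⁻ term: 0.102·374.3^0.62·exp(0.033·42+0.04·15.4) = 29.75
  sum: 36.02 + 29.75 → r_corr = 65.77 μm/a
Convert to mass loss: 65.77 μm/a × 7.85 g/cm³ = 516.3 g·m⁻²·a⁻¹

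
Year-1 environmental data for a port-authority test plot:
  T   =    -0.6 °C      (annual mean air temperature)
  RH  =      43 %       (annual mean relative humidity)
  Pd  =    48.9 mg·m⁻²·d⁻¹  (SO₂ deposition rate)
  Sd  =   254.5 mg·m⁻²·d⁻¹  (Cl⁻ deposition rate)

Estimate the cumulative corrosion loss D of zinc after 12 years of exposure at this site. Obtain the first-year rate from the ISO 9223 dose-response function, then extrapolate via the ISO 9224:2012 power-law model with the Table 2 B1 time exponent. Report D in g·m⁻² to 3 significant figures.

D(12) = 48.3 g·m⁻²

zinc: temperature factor f = +0.038·(-10.6) = -0.4028
  sulphur-dioxide contribution → 0.3451 μm/a
  chloride contribution → 0.5515 μm/a
  total first-year rate 0.8966 μm/a
Long-term exponent b (ISO 9224 Table 2, B1) = 0.813
  D(12) = 0.8966 × 12^0.813 = 0.8966 × 7.54 = 6.76 μm
  Mass loss = 6.76 μm × 7.14 g/cm³ = 48.27 g·m⁻²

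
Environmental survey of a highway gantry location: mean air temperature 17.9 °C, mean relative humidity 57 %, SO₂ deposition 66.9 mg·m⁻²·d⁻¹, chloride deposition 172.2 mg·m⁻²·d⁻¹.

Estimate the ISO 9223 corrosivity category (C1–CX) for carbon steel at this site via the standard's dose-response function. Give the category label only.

carbon steel: T>10 °C ⇒ hinge -0.054·(17.9−10) = -0.4266
  Pd branch = 1.77·Pd^0.52·e^(0.02·RH+f) = 32.14 μm/a
  Cl⁻ term: 0.102·172.2^0.62·exp(0.033·57+0.04·17.9) = 33.33
  r_corr = 32.14 + 33.33 = 65.47 μm/a
ISO 9223 Table 2 (carbon steel): 50 < 65.5 ≤ 80 μm/a ⇒ C4

C4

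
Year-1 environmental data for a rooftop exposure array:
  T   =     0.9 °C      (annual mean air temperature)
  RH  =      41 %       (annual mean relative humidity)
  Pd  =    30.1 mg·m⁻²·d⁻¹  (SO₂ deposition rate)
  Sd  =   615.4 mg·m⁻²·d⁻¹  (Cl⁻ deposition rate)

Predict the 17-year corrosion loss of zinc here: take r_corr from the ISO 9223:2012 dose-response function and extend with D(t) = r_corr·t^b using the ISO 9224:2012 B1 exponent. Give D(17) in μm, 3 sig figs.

D(17) = 12.9 μm

zinc: temperature factor f = +0.038·(-9.1) = -0.3458
  Pd branch = 0.0129·Pd^0.44·e^(0.046·RH+f) = 0.2692 μm/a
  Cl⁻ term: 0.0175·615.4^0.57·exp(0.008·41+0.085·0.9) = 1.02
  r_corr = 0.2692 + 1.02 = 1.289 μm/a
Long-term exponent b (ISO 9224 Table 2, B1) = 0.813
  D(17) = 1.289 × 17^0.813 = 1.289 × 10.01 = 12.9 μm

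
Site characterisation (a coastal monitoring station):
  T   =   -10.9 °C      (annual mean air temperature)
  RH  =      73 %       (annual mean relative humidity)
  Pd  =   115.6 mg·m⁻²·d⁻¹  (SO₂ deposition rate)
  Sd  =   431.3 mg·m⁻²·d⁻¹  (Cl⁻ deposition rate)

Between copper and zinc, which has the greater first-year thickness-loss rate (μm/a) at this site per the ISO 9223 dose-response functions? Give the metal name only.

copper: f(T) = +0.126·(T−10) [T≤10 °C] = -2.6334
  SO₂ term: 0.0053·115.6^0.26·exp(0.059·73-2.6334) = 0.09716
  Cl⁻ term: 0.01025·431.3^0.27·exp(0.036·73+0.049·-10.9) = 0.428
  r_corr = 0.09716 + 0.428 = 0.5252 μm/a
zinc: T≤10 °C ⇒ hinge +0.038·(-10.9−10) = -0.7942
  Pd branch = 0.0129·Pd^0.44·e^(0.046·RH+f) = 1.354 μm/a
  Sd branch = 0.0175·Sd^0.57·e^(0.008·RH+0.085·T) = 0.3946 μm/a
  sum: 1.354 + 0.3946 → r_corr = 1.749 μm/a
Ordering by μm/a: zinc (1.75) > copper (0.525)

zinc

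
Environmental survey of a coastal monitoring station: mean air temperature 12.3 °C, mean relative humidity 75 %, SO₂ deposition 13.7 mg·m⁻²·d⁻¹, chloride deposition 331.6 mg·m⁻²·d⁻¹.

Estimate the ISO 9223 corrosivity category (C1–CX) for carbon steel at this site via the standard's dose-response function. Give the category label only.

C5

carbon steel: f(T) = -0.054·(T−10) [T>10 °C] = -0.1242
  Pd branch = 1.77·Pd^0.52·e^(0.02·RH+f) = 27.33 μm/a
  Sd branch = 0.102·Sd^0.62·e^(0.033·RH+0.04·T) = 72.43 μm/a
  sum: 27.33 + 72.43 → r_corr = 99.76 μm/a
99.8 μm/a falls in (80, 200] for carbon steel → category C5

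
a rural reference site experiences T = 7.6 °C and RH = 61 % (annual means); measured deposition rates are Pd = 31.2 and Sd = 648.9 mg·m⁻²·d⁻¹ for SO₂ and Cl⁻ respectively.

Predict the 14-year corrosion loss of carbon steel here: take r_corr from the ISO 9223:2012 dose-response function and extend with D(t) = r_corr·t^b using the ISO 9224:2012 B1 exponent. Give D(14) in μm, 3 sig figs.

D(14) = 327 μm

carbon steel: f(T) = +0.150·(T−10) [T≤10 °C] = -0.3600
  Pd branch = 1.77·Pd^0.52·e^(0.02·RH+f) = 25.03 μm/a
  Sd branch = 0.102·Sd^0.62·e^(0.033·RH+0.04·T) = 57.33 μm/a
  sum: 25.03 + 57.33 → r_corr = 82.36 μm/a
ISO 9224: D(t) = r_corr · t^b with b = 0.523 (carbon steel, B1)
  D(14) = 82.36 × 14^0.523 = 82.36 × 3.976 = 327.5 μm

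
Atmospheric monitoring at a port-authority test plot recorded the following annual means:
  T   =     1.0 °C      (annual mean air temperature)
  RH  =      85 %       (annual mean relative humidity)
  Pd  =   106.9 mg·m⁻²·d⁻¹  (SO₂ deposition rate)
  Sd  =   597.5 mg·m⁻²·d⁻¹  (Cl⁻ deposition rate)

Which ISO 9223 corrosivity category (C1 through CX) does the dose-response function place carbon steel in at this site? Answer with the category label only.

C5

carbon steel: f(T) = +0.150·(T−10) [T≤10 °C] = -1.3500
  sulphur-dioxide contribution → 28.51 μm/a
  chloride contribution → 92.36 μm/a
  ⇒ r_corr(carbon steel) = 120.9 μm/a
ISO 9223 Table 2 (carbon steel): 80 < 121 ≤ 200 μm/a ⇒ C5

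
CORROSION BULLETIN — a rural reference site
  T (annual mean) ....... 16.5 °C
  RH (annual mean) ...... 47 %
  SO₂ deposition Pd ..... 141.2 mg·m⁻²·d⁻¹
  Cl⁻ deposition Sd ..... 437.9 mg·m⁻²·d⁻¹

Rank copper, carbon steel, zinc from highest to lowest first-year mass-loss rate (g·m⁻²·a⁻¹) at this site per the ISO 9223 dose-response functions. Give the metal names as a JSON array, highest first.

copper: T>10 °C ⇒ hinge -0.080·(16.5−10) = -0.5200
  Pd branch = 0.0053·Pd^0.26·e^(0.059·RH+f) = 0.1827 μm/a
  Cl⁻ term: 0.01025·437.9^0.27·exp(0.036·47+0.049·16.5) = 0.6454
  r_corr = 0.1827 + 0.6454 = 0.8281 μm/a
  mass loss = 0.8281 μm/a × 8.96 g/cm³ = 7.42 g·m⁻²·a⁻¹
carbon steel: f(T) = -0.054·(T−10) [T>10 °C] = -0.3510
  Pd branch = 1.77·Pd^0.52·e^(0.02·RH+f) = 41.85 μm/a
  Sd branch = 0.102·Sd^0.62·e^(0.033·RH+0.04·T) = 40.41 μm/a
  sum: 41.85 + 40.41 → r_corr = 82.26 μm/a
  mass loss = 82.26 μm/a × 7.85 g/cm³ = 645.7 g·m⁻²·a⁻¹
zinc: f(T) = -0.071·(T−10) [T>10 °C] = -0.4615
  SO₂ term: 0.0129·141.2^0.44·exp(0.046·47-0.4615) = 0.6238
  Cl⁻ term: 0.0175·437.9^0.57·exp(0.008·47+0.085·16.5) = 3.319
  sum: 0.6238 + 3.319 → r_corr = 3.943 μm/a
  mass loss = 3.943 μm/a × 7.14 g/cm³ = 28.15 g·m⁻²·a⁻¹
Ordering by g·m⁻²·a⁻¹: carbon steel (646) > zinc (28.2) > copper (7.42)

["carbon steel", "zinc", "copper"]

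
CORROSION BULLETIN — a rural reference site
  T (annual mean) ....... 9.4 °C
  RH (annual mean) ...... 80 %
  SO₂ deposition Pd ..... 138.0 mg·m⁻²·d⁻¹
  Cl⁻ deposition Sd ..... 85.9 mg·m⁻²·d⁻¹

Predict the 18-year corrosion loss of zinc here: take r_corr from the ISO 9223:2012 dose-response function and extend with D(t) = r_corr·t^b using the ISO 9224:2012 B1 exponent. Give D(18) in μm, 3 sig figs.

zinc: T≤10 °C ⇒ hinge +0.038·(9.4−10) = -0.0228
  sulphur-dioxide contribution → 4.37 μm/a
  chloride contribution → 0.934 μm/a
  total first-year rate 5.304 μm/a
Power-law: D(18) = r_corr · 18^0.813
  D(18) = 5.304 × 18^0.813 = 5.304 × 10.48 = 55.6 μm

D(18) = 55.6 μm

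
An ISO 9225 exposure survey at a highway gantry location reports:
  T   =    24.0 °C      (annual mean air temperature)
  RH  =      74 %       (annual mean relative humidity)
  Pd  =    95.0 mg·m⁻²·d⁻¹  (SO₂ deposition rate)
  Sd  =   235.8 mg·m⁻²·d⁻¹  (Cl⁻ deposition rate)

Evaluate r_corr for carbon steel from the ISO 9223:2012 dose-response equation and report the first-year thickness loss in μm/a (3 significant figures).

r_corr = 130 μm/a

carbon steel: f(T) = -0.054·(T−10) [T>10 °C] = -0.7560
  sulphur-dioxide contribution → 38.98 μm/a
  chloride contribution → 90.58 μm/a
  total first-year rate 129.6 μm/a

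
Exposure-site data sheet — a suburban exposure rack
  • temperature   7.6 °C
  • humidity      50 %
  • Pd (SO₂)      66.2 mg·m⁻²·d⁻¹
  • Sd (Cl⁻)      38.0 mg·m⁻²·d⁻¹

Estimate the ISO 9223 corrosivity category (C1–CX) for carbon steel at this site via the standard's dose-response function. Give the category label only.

carbon steel: temperature factor f = +0.150·(-2.4) = -0.3600
  Pd branch = 1.77·Pd^0.52·e^(0.02·RH+f) = 29.7 μm/a
  Sd branch = 0.102·Sd^0.62·e^(0.033·RH+0.04·T) = 6.866 μm/a
  r_corr = 29.7 + 6.866 = 36.57 μm/a
36.6 μm/a falls in (25, 50] for carbon steel → category C3

C3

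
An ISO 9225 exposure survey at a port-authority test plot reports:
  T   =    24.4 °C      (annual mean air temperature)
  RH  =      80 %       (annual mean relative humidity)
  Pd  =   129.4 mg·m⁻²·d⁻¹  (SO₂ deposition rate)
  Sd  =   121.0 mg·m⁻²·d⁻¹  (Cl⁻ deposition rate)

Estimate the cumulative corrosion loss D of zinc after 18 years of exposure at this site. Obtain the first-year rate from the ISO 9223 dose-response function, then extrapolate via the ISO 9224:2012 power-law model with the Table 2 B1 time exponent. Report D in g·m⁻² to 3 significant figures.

D(18) = 421 g·m⁻²

zinc: f(T) = -0.071·(T−10) [T>10 °C] = -1.0224
  SO₂ term: 0.0129·129.4^0.44·exp(0.046·80-1.0224) = 1.563
  Cl⁻ term: 0.0175·121.0^0.57·exp(0.008·80+0.085·24.4) = 4.064
  sum: 1.563 + 4.064 → r_corr = 5.627 μm/a
Power-law: D(18) = r_corr · 18^0.813
  D(18) = 5.627 × 18^0.813 = 5.627 × 10.48 = 58.99 μm
  Mass loss = 58.99 μm × 7.14 g/cm³ = 421.2 g·m⁻²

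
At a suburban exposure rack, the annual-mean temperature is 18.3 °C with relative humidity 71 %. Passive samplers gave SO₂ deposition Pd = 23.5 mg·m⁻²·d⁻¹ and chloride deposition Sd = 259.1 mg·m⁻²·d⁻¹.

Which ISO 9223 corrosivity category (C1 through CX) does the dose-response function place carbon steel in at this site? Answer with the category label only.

carbon steel: f(T) = -0.054·(T−10) [T>10 °C] = -0.4482
  Pd branch = 1.77·Pd^0.52·e^(0.02·RH+f) = 24.15 μm/a
  Sd branch = 0.102·Sd^0.62·e^(0.033·RH+0.04·T) = 69.25 μm/a
  r_corr = 24.15 + 69.25 = 93.4 μm/a
Category bounds: 80…200 μm/a bracket r_corr ⇒ C5

C5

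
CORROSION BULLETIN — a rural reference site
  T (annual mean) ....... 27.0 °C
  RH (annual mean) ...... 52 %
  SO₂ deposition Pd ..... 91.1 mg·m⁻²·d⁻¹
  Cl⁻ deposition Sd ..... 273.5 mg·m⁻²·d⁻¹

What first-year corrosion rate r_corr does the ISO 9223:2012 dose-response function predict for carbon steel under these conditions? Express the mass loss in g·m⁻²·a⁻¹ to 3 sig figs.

carbon steel: f(T) = -0.054·(T−10) [T>10 °C] = -0.9180
  sulphur-dioxide contribution → 20.89 μm/a
  chloride contribution → 54.18 μm/a
  total first-year rate 75.06 μm/a
Convert to mass loss: 75.06 μm/a × 7.85 g/cm³ = 589.3 g·m⁻²·a⁻¹

r_corr = 589 g·m⁻²·a⁻¹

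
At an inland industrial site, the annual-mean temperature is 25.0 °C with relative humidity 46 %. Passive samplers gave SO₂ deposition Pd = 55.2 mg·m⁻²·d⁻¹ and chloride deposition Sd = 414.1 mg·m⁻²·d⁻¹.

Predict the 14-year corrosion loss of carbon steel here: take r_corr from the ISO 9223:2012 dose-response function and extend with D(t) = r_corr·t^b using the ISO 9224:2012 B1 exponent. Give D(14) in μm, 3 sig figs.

D(14) = 274 μm

carbon steel: f(T) = -0.054·(T−10) [T>10 °C] = -0.8100
  Pd branch = 1.77·Pd^0.52·e^(0.02·RH+f) = 15.91 μm/a
  Cl⁻ term: 0.102·414.1^0.62·exp(0.033·46+0.04·25.0) = 53.06
  sum: 15.91 + 53.06 → r_corr = 68.96 μm/a
ISO 9224: D(t) = r_corr · t^b with b = 0.523 (carbon steel, B1)
  D(14) = 68.96 × 14^0.523 = 68.96 × 3.976 = 274.2 μm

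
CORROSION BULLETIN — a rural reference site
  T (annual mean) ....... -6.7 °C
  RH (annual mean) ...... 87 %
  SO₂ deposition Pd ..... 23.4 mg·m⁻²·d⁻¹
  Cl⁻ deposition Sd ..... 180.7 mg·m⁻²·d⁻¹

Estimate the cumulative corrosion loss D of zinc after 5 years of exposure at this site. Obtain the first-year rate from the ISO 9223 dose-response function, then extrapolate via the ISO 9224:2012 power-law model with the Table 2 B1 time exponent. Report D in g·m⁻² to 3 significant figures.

D(5) = 49.7 g·m⁻²

zinc: T≤10 °C ⇒ hinge +0.038·(-6.7−10) = -0.6346
  SO₂ term: 0.0129·23.4^0.44·exp(0.046·87-0.6346) = 1.498
  Sd branch = 0.0175·Sd^0.57·e^(0.008·RH+0.085·T) = 0.3841 μm/a
  sum: 1.498 + 0.3841 → r_corr = 1.882 μm/a
ISO 9224: D(t) = r_corr · t^b with b = 0.813 (zinc, B1)
  D(5) = 1.882 × 5^0.813 = 1.882 × 3.701 = 6.964 μm
  Mass loss = 6.964 μm × 7.14 g/cm³ = 49.73 g·m⁻²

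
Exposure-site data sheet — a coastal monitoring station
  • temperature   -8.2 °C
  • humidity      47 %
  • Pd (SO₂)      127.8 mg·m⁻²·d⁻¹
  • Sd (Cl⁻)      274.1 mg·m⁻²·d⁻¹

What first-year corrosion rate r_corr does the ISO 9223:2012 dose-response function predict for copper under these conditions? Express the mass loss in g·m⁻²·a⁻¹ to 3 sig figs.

copper: temperature factor f = +0.126·(-18.2) = -2.2932
  Pd branch = 0.0053·Pd^0.26·e^(0.059·RH+f) = 0.03022 μm/a
  Sd branch = 0.01025·Sd^0.27·e^(0.036·RH+0.049·T) = 0.1695 μm/a
  r_corr = 0.03022 + 0.1695 = 0.1998 μm/a
Convert to mass loss: 0.1998 μm/a × 8.96 g/cm³ = 1.79 g·m⁻²·a⁻¹

r_corr = 1.79 g·m⁻²·a⁻¹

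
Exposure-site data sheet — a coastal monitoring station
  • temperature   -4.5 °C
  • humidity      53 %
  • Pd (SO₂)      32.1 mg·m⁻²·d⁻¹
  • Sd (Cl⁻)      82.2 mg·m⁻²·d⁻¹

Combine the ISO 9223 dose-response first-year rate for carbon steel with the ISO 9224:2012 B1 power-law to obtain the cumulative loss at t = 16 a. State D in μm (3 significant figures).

carbon steel: temperature factor f = +0.150·(-14.5) = -2.1750
  Pd branch = 1.77·Pd^0.52·e^(0.02·RH+f) = 3.525 μm/a
  Sd branch = 0.102·Sd^0.62·e^(0.033·RH+0.04·T) = 7.538 μm/a
  r_corr = 3.525 + 7.538 = 11.06 μm/a
Power-law: D(16) = r_corr · 16^0.523
  D(16) = 11.06 × 16^0.523 = 11.06 × 4.263 = 47.16 μm

D(16) = 47.2 μm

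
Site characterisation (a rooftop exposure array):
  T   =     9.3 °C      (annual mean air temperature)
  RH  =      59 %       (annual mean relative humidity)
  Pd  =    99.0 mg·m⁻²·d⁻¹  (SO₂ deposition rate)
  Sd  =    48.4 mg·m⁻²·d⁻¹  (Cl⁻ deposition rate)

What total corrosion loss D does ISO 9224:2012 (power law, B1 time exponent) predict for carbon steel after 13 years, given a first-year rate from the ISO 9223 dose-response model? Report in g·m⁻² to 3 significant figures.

D(13) = 2.04e+03 g·m⁻²

carbon steel: T≤10 °C ⇒ hinge +0.150·(9.3−10) = -0.1050
  sulphur-dioxide contribution → 56.57 μm/a
  chloride contribution → 11.49 μm/a
  total first-year rate 68.06 μm/a
ISO 9224: D(t) = r_corr · t^b with b = 0.523 (carbon steel, B1)
  D(13) = 68.06 × 13^0.523 = 68.06 × 3.825 = 260.3 μm
  Mass loss = 260.3 μm × 7.85 g/cm³ = 2043 g·m⁻²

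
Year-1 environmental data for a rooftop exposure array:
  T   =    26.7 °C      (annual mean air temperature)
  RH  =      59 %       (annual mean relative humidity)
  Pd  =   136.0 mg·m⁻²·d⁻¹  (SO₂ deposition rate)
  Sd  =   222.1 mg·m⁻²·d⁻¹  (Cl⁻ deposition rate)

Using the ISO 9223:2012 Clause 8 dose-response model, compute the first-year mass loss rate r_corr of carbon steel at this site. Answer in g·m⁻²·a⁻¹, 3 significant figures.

carbon steel: f(T) = -0.054·(T−10) [T>10 °C] = -0.9018
  SO₂ term: 1.77·136.0^0.52·exp(0.02·59-0.9018) = 30.08
  Sd branch = 0.102·Sd^0.62·e^(0.033·RH+0.04·T) = 59.27 μm/a
  sum: 30.08 + 59.27 → r_corr = 89.35 μm/a
Convert to mass loss: 89.35 μm/a × 7.85 g/cm³ = 701.4 g·m⁻²·a⁻¹

r_corr = 701 g·m⁻²·a⁻¹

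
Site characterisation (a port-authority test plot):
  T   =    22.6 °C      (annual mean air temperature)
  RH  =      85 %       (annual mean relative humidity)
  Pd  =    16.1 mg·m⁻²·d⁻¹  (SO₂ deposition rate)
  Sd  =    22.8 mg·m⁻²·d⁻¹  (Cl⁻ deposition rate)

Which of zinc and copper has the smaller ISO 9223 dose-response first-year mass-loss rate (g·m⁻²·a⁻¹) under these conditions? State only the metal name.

zinc: f(T) = -0.071·(T−10) [T>10 °C] = -0.8946
  sulphur-dioxide contribution → 0.8936 μm/a
  chloride contribution → 1.402 μm/a
  total first-year rate 2.295 μm/a
  mass loss = 2.295 μm/a × 7.14 g/cm³ = 16.39 g·m⁻²·a⁻¹
copper: f(T) = -0.080·(T−10) [T>10 °C] = -1.0080
  sulphur-dioxide contribution → 0.6002 μm/a
  chloride contribution → 1.539 μm/a
  total first-year rate 2.139 μm/a
  mass loss = 2.139 μm/a × 8.96 g/cm³ = 19.17 g·m⁻²·a⁻¹
Ordering by g·m⁻²·a⁻¹: copper (19.2) > zinc (16.4)

zinc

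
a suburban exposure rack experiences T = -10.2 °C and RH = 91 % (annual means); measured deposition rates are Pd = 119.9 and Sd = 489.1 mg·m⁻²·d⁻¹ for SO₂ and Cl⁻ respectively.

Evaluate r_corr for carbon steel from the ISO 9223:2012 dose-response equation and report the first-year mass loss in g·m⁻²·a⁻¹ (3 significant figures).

carbon steel: temperature factor f = +0.150·(-20.2) = -3.0300
  sulphur-dioxide contribution → 6.36 μm/a
  chloride contribution → 63.54 μm/a
  ⇒ r_corr(carbon steel) = 69.9 μm/a
Convert to mass loss: 69.9 μm/a × 7.85 g/cm³ = 548.7 g·m⁻²·a⁻¹

r_corr = 549 g·m⁻²·a⁻¹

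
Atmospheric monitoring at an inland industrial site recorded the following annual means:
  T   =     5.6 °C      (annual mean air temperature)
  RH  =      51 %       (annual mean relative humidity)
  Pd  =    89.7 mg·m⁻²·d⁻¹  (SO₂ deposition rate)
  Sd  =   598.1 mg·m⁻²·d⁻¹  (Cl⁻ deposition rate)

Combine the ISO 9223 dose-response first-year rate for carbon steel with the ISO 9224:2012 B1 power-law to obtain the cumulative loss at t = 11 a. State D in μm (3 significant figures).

D(11) = 219 μm

carbon steel: T≤10 °C ⇒ hinge +0.150·(5.6−10) = -0.6600
  Pd branch = 1.77·Pd^0.52·e^(0.02·RH+f) = 26.29 μm/a
  Cl⁻ term: 0.102·598.1^0.62·exp(0.033·51+0.04·5.6) = 36.17
  r_corr = 26.29 + 36.17 = 62.46 μm/a
Power-law: D(11) = r_corr · 11^0.523
  D(11) = 62.46 × 11^0.523 = 62.46 × 3.505 = 218.9 μm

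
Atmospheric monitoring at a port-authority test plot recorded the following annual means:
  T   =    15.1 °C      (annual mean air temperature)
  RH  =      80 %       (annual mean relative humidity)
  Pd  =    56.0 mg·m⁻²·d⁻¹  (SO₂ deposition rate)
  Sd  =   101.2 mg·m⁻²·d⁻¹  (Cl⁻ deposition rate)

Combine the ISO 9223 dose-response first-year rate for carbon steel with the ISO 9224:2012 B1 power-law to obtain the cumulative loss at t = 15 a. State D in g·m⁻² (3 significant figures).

carbon steel: T>10 °C ⇒ hinge -0.054·(15.1−10) = -0.2754
  sulphur-dioxide contribution → 53.99 μm/a
  chloride contribution → 45.78 μm/a
  ⇒ r_corr(carbon steel) = 99.77 μm/a
Power-law: D(15) = r_corr · 15^0.523
  D(15) = 99.77 × 15^0.523 = 99.77 × 4.122 = 411.2 μm
  Mass loss = 411.2 μm × 7.85 g/cm³ = 3228 g·m⁻²

D(15) = 3.23e+03 g·m⁻²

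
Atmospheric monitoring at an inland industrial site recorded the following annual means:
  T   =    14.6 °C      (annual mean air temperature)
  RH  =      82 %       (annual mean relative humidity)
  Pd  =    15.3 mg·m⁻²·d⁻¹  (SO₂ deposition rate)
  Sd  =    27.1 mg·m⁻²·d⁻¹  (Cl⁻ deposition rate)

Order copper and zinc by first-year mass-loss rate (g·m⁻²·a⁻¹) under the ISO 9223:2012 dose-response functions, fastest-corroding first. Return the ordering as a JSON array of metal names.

copper: f(T) = -0.080·(T−10) [T>10 °C] = -0.3680
  sulphur-dioxide contribution → 0.941 μm/a
  chloride contribution → 0.978 μm/a
  ⇒ r_corr(copper) = 1.919 μm/a
  mass loss = 1.919 μm/a × 8.96 g/cm³ = 17.19 g·m⁻²·a⁻¹
zinc: T>10 °C ⇒ hinge -0.071·(14.6−10) = -0.3266
  sulphur-dioxide contribution → 1.343 μm/a
  chloride contribution → 0.765 μm/a
  total first-year rate 2.108 μm/a
  mass loss = 2.108 μm/a × 7.14 g/cm³ = 15.05 g·m⁻²·a⁻¹
Ordering by g·m⁻²·a⁻¹: copper (17.2) > zinc (15.1)

["copper", "zinc"]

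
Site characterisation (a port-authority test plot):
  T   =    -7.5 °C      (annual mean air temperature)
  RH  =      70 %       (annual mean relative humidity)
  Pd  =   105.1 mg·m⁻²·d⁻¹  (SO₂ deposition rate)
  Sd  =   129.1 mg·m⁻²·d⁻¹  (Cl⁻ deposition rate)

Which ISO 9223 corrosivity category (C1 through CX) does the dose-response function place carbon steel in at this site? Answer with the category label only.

C2

carbon steel: T≤10 °C ⇒ hinge +0.150·(-7.5−10) = -2.6250
  Pd branch = 1.77·Pd^0.52·e^(0.02·RH+f) = 5.851 μm/a
  Sd branch = 0.102·Sd^0.62·e^(0.033·RH+0.04·T) = 15.5 μm/a
  sum: 5.851 + 15.5 → r_corr = 21.35 μm/a
21.3 μm/a falls in (1.3, 25] for carbon steel → category C2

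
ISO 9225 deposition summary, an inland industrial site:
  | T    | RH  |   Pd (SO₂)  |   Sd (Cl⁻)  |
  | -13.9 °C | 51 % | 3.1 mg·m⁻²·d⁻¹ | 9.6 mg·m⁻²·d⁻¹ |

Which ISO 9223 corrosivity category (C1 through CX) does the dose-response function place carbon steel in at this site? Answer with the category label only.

carbon steel: f(T) = +0.150·(T−10) [T≤10 °C] = -3.5850
  Pd branch = 1.77·Pd^0.52·e^(0.02·RH+f) = 0.2452 μm/a
  Sd branch = 0.102·Sd^0.62·e^(0.033·RH+0.04·T) = 1.28 μm/a
  r_corr = 0.2452 + 1.28 = 1.525 μm/a
ISO 9223 Table 2 (carbon steel): 1.3 < 1.52 ≤ 25 μm/a ⇒ C2

C2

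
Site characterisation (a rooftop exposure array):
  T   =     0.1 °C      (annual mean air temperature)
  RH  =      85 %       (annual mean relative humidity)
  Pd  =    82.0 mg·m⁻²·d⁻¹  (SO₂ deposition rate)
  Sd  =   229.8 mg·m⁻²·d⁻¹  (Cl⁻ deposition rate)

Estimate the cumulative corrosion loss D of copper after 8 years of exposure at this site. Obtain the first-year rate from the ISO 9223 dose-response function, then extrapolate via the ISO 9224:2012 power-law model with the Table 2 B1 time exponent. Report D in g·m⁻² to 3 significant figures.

D(8) = 60.1 g·m⁻²

copper: temperature factor f = +0.126·(-9.9) = -1.2474
  Pd branch = 0.0053·Pd^0.26·e^(0.059·RH+f) = 0.7213 μm/a
  Cl⁻ term: 0.01025·229.8^0.27·exp(0.036·85+0.049·0.1) = 0.9536
  sum: 0.7213 + 0.9536 → r_corr = 1.675 μm/a
ISO 9224: D(t) = r_corr · t^b with b = 0.667 (copper, B1)
  D(8) = 1.675 × 8^0.667 = 1.675 × 4.003 = 6.704 μm
  Mass loss = 6.704 μm × 8.96 g/cm³ = 60.07 g·m⁻²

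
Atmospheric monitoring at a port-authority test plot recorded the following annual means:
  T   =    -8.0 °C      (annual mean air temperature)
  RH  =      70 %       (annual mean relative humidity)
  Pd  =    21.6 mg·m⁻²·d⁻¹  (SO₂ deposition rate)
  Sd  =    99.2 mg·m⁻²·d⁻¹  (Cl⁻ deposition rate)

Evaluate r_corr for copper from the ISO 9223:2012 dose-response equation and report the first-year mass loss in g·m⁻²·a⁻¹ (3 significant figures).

copper: f(T) = +0.126·(T−10) [T≤10 °C] = -2.2680
  sulphur-dioxide contribution → 0.07584 μm/a
  chloride contribution → 0.2978 μm/a
  ⇒ r_corr(copper) = 0.3737 μm/a
Convert to mass loss: 0.3737 μm/a × 8.96 g/cm³ = 3.348 g·m⁻²·a⁻¹

r_corr = 3.35 g·m⁻²·a⁻¹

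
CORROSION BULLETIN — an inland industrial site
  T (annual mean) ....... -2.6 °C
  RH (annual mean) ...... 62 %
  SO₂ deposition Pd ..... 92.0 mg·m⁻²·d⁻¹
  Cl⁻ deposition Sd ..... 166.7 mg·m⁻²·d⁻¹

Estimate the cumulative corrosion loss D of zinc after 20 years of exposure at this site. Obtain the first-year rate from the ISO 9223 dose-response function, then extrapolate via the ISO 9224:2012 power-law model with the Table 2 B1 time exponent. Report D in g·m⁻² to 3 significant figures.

D(20) = 117 g·m⁻²

zinc: T≤10 °C ⇒ hinge +0.038·(-2.6−10) = -0.4788
  SO₂ term: 0.0129·92.0^0.44·exp(0.046·62-0.4788) = 1.012
  Sd branch = 0.0175·Sd^0.57·e^(0.008·RH+0.085·T) = 0.4256 μm/a
  sum: 1.012 + 0.4256 → r_corr = 1.438 μm/a
Long-term exponent b (ISO 9224 Table 2, B1) = 0.813
  D(20) = 1.438 × 20^0.813 = 1.438 × 11.42 = 16.42 μm
  Mass loss = 16.42 μm × 7.14 g/cm³ = 117.3 g·m⁻²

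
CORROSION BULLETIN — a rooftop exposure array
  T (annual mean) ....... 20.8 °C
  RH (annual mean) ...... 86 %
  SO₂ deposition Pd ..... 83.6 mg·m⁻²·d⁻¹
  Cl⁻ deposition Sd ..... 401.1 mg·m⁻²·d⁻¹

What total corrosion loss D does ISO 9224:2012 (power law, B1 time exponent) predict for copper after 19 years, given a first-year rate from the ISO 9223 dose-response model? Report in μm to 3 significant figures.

D(19) = 30.6 μm

copper: temperature factor f = -0.080·(10.8) = -0.8640
  Pd branch = 0.0053·Pd^0.26·e^(0.059·RH+f) = 1.128 μm/a
  Cl⁻ term: 0.01025·401.1^0.27·exp(0.036·86+0.049·20.8) = 3.168
  r_corr = 1.128 + 3.168 = 4.296 μm/a
Power-law: D(19) = r_corr · 19^0.667
  D(19) = 4.296 × 19^0.667 = 4.296 × 7.127 = 30.62 μm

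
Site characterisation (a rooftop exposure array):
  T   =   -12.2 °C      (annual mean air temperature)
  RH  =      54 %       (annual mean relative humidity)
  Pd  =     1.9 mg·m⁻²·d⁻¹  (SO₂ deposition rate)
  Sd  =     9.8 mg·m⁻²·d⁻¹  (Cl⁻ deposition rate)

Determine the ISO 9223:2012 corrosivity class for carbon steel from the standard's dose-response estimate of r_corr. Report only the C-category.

carbon steel: T≤10 °C ⇒ hinge +0.150·(-12.2−10) = -3.3300
  SO₂ term: 1.77·1.9^0.52·exp(0.02·54-3.3300) = 0.2605
  Sd branch = 0.102·Sd^0.62·e^(0.033·RH+0.04·T) = 1.532 μm/a
  r_corr = 0.2605 + 1.532 = 1.792 μm/a
Category bounds: 1.3…25 μm/a bracket r_corr ⇒ C2

C2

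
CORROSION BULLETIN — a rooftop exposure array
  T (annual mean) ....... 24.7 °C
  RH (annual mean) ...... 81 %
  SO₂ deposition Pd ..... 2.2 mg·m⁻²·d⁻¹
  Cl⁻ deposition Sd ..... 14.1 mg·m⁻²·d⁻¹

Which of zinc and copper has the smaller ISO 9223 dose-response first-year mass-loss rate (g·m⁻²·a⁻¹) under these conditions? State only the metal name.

zinc

zinc: T>10 °C ⇒ hinge -0.071·(24.7−10) = -1.0437
  sulphur-dioxide contribution → 0.2668 μm/a
  chloride contribution → 1.234 μm/a
  ⇒ r_corr(zinc) = 1.501 μm/a
  mass loss = 1.501 μm/a × 7.14 g/cm³ = 10.72 g·m⁻²·a⁻¹
copper: temperature factor f = -0.080·(14.7) = -1.1760
  sulphur-dioxide contribution → 0.2388 μm/a
  chloride contribution → 1.297 μm/a
  ⇒ r_corr(copper) = 1.536 μm/a
  mass loss = 1.536 μm/a × 8.96 g/cm³ = 13.76 g·m⁻²·a⁻¹
Ordering by g·m⁻²·a⁻¹: copper (13.8) > zinc (10.7)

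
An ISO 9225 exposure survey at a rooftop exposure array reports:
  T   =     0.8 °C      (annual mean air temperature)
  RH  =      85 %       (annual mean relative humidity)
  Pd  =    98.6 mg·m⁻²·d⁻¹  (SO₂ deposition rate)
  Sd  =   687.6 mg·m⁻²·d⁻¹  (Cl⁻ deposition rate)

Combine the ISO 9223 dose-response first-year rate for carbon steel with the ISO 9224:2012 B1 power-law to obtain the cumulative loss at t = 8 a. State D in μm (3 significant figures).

carbon steel: f(T) = +0.150·(T−10) [T≤10 °C] = -1.3800
  Pd branch = 1.77·Pd^0.52·e^(0.02·RH+f) = 26.53 μm/a
  Cl⁻ term: 0.102·687.6^0.62·exp(0.033·85+0.04·0.8) = 99.96
  r_corr = 26.53 + 99.96 = 126.5 μm/a
Long-term exponent b (ISO 9224 Table 2, B1) = 0.523
  D(8) = 126.5 × 8^0.523 = 126.5 × 2.967 = 375.3 μm

D(8) = 375 μm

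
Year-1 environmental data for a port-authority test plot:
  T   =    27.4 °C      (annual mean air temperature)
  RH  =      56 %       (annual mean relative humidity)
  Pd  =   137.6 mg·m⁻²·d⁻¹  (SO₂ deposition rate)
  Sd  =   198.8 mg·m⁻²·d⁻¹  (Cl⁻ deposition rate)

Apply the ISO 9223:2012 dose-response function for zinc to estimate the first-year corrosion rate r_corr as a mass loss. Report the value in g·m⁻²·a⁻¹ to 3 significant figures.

zinc: temperature factor f = -0.071·(17.4) = -1.2354
  sulphur-dioxide contribution → 0.4303 μm/a
  chloride contribution → 5.743 μm/a
  ⇒ r_corr(zinc) = 6.174 μm/a
Convert to mass loss: 6.174 μm/a × 7.14 g/cm³ = 44.08 g·m⁻²·a⁻¹

r_corr = 44.1 g·m⁻²·a⁻¹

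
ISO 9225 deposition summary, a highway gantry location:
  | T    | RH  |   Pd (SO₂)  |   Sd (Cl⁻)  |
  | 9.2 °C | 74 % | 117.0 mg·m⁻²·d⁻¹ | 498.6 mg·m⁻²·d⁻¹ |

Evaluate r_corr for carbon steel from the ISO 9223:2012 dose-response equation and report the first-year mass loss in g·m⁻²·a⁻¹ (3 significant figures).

carbon steel: temperature factor f = +0.150·(-0.8) = -0.1200
  Pd branch = 1.77·Pd^0.52·e^(0.02·RH+f) = 82.05 μm/a
  Sd branch = 0.102·Sd^0.62·e^(0.033·RH+0.04·T) = 79.72 μm/a
  sum: 82.05 + 79.72 → r_corr = 161.8 μm/a
Convert to mass loss: 161.8 μm/a × 7.85 g/cm³ = 1270 g·m⁻²·a⁻¹

r_corr = 1.27e+03 g·m⁻²·a⁻¹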